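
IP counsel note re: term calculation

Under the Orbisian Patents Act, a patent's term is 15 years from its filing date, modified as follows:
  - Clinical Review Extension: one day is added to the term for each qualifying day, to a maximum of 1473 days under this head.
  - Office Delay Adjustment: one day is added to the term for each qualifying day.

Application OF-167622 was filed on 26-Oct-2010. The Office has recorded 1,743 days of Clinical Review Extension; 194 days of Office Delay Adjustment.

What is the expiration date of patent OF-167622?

2030-05-20

Base term: filing date + 15 years → 26 October 2025.
Clinical Review Extension: 1743 days claimed exceeds the 1473-day cap, so +1473 days → 7 November 2029.
Office Delay Adjustment: +194 days → 20 May 2030.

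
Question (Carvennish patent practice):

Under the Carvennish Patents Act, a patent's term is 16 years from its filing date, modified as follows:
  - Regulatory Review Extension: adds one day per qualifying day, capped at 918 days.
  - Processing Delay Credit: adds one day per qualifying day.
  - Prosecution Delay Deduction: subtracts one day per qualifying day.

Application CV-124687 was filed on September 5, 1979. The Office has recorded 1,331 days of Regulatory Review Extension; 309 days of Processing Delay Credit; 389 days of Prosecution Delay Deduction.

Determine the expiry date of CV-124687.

December 21, 1997

Base term: filing date + 16 years → 5 September 1995.
Regulatory Review Extension: 1331 days claimed exceeds the 918-day cap, so +918 days → 11 March 1998.
Processing Delay Credit: +309 days → 14 January 1999.
Prosecution Delay Deduction: −389 days → 21 December 1997.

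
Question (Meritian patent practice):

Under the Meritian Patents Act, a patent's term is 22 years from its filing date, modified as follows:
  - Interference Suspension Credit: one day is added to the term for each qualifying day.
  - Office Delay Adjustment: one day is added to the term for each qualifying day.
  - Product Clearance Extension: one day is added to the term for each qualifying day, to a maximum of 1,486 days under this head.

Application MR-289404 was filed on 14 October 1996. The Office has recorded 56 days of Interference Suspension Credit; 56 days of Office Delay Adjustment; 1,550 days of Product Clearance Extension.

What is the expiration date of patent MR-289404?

February 28, 2023

Base term: filing date + 22 years → 14 October 2018.
Interference Suspension Credit: +56 days → 9 December 2018.
Office Delay Adjustment: +56 days → 3 February 2019.
Product Clearance Extension: 1550 days claimed exceeds the 1486-day cap, so +1486 days → 28 February 2023.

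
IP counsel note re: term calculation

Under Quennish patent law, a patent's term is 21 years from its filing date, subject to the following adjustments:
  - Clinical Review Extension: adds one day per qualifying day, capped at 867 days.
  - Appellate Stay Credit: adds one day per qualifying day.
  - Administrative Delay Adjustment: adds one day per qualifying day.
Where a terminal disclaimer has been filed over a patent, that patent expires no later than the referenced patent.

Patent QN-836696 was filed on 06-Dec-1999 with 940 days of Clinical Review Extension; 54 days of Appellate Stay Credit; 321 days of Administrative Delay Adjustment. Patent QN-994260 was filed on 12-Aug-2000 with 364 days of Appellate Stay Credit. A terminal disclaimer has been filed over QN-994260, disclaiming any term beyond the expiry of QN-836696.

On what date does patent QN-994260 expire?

Natural term of QN-994260:
  Base: filing + 21 years → 12 August 2021.
  Appellate Stay Credit: +364 days → 11 August 2022.
Expiry of referenced patent QN-836696:
  Base: filing + 21 years → 6 December 2020.
  Clinical Review Extension: 940 days claimed exceeds the 867-day cap, so +867 days → 22 April 2023.
  Appellate Stay Credit: +54 days → 15 June 2023.
  Administrative Delay Adjustment: +321 days → 1 May 2024.
Terminal disclaimer: QN-994260 expires on the earlier of 11 August 2022 and 1 May 2024.

August 11, 2022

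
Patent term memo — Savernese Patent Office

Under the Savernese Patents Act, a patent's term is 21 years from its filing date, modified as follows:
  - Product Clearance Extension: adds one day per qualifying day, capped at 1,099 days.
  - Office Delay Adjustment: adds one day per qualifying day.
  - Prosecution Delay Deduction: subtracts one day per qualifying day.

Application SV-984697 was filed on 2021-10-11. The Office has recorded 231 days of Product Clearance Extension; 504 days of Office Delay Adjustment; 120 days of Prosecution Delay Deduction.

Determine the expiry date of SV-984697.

Base term: filing date + 21 years → 11 October 2042.
Product Clearance Extension: 231 days (within the 1099-day cap) → +231 days → 30 May 2043.
Office Delay Adjustment: +504 days → 15 October 2044.
Prosecution Delay Deduction: −120 days → 17 June 2044.

2044-06-17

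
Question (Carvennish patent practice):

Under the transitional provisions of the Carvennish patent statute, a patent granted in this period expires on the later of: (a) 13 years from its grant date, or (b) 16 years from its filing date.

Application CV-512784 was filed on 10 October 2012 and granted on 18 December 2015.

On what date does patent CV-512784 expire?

December 18, 2028

(a) grant + 13 years → 18 December 2028.
(b) filing + 16 years → 10 October 2028.
Later of the two: 18 December 2028.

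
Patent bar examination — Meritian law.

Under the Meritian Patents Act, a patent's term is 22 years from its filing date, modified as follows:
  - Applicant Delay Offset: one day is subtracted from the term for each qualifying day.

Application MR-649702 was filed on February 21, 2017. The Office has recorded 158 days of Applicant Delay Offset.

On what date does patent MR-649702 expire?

Base term: filing date + 22 years → 21 February 2039.
Applicant Delay Offset: −158 days → 16 September 2038.

2038-09-16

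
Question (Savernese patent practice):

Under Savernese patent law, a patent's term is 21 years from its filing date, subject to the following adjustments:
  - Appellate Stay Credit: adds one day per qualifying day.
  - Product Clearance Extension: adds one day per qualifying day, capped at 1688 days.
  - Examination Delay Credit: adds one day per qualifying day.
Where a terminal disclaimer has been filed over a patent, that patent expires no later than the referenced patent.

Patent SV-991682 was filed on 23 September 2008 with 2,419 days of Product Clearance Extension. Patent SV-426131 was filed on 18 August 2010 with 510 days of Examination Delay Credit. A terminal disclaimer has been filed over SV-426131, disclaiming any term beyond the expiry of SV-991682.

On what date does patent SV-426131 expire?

Natural term of SV-426131:
  Base: filing + 21 years → 18 August 2031.
  Examination Delay Credit: +510 days → 9 January 2033.
Expiry of referenced patent SV-991682:
  Base: filing + 21 years → 23 September 2029.
  Product Clearance Extension: 2419 days claimed exceeds the 1688-day cap, so +1688 days → 8 May 2034.
Terminal disclaimer: SV-426131 expires on the earlier of 9 January 2033 and 8 May 2034.

January 9, 2033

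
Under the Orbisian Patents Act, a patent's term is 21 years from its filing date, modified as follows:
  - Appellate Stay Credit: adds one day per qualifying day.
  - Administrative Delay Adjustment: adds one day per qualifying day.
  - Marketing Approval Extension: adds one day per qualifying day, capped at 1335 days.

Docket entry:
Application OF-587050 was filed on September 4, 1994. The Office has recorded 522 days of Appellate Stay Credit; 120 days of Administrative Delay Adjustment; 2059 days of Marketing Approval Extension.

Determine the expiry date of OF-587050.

Base term: filing date + 21 years → 4 September 2015.
Appellate Stay Credit: +522 days → 7 February 2017.
Administrative Delay Adjustment: +120 days → 7 June 2017.
Marketing Approval Extension: 2059 days claimed exceeds the 1335-day cap, so +1335 days → 1 February 2021.

2021-02-01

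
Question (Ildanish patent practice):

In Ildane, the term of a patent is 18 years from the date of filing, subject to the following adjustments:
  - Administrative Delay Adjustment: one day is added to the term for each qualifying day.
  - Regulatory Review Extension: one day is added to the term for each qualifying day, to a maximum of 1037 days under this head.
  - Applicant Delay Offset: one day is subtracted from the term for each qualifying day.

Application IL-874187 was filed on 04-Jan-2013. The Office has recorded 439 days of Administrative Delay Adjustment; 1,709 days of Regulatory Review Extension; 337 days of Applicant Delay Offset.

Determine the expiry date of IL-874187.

2034-02-16

Base term: filing date + 18 years → 4 January 2031.
Administrative Delay Adjustment: +439 days → 18 March 2032.
Regulatory Review Extension: 1709 days claimed exceeds the 1037-day cap, so +1037 days → 19 January 2035.
Applicant Delay Offset: −337 days → 16 February 2034.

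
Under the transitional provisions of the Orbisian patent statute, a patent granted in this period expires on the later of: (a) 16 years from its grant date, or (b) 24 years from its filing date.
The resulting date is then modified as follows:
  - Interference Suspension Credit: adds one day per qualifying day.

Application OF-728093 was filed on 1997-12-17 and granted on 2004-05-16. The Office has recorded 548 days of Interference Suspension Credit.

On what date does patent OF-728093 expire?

(a) grant + 16 years → 16 May 2020.
(b) filing + 24 years → 17 December 2021.
Later of the two: 17 December 2021.
Interference Suspension Credit: +548 days → 18 June 2023.

2023-06-18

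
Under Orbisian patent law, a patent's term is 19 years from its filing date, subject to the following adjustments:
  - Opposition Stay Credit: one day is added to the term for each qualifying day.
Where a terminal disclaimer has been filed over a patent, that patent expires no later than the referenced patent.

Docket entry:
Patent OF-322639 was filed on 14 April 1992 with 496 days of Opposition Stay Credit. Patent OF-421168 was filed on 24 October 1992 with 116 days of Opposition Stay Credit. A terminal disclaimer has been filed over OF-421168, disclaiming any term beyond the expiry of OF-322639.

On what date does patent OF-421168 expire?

Natural term of OF-421168:
  Base: filing + 19 years → 24 October 2011.
  Opposition Stay Credit: +116 days → 17 February 2012.
Expiry of referenced patent OF-322639:
  Base: filing + 19 years → 14 April 2011.
  Opposition Stay Credit: +496 days → 22 August 2012.
Terminal disclaimer: OF-421168 expires on the earlier of 17 February 2012 and 22 August 2012.

February 17, 2012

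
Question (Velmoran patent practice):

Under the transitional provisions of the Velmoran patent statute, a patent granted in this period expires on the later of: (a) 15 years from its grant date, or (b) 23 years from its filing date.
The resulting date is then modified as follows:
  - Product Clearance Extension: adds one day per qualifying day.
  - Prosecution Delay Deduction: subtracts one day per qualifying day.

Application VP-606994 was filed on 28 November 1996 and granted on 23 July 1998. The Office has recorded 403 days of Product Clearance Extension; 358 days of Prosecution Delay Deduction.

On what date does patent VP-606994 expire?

2020-01-12

(a) grant + 15 years → 23 July 2013.
(b) filing + 23 years → 28 November 2019.
Later of the two: 28 November 2019.
Product Clearance Extension: +403 days → 4 January 2021.
Prosecution Delay Deduction: −358 days → 12 January 2020.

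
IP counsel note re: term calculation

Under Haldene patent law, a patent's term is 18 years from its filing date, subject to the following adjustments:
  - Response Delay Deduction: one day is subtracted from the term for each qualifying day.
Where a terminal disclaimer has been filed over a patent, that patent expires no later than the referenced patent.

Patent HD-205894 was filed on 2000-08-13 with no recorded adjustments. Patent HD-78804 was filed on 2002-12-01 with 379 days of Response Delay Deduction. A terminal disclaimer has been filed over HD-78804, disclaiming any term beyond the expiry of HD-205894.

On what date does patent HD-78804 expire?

August 13, 2018

Natural term of HD-78804:
  Base: filing + 18 years → 1 December 2020.
  Response Delay Deduction: −379 days → 18 November 2019.
Expiry of referenced patent HD-205894:
  Base: filing + 18 years → 13 August 2018.
Terminal disclaimer: HD-78804 expires on the earlier of 18 November 2019 and 13 August 2018.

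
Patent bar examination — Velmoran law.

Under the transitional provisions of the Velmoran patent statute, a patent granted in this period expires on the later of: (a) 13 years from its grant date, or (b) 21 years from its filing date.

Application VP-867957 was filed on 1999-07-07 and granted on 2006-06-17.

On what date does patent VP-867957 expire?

2020-07-07

(a) grant + 13 years → 17 June 2019.
(b) filing + 21 years → 7 July 2020.
Later of the two: 7 July 2020.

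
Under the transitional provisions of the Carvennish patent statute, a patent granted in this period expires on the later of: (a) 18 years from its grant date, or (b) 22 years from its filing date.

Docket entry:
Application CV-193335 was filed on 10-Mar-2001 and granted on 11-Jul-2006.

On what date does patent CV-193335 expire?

July 11, 2024

(a) grant + 18 years → 11 July 2024.
(b) filing + 22 years → 10 March 2023.
Later of the two: 11 July 2024.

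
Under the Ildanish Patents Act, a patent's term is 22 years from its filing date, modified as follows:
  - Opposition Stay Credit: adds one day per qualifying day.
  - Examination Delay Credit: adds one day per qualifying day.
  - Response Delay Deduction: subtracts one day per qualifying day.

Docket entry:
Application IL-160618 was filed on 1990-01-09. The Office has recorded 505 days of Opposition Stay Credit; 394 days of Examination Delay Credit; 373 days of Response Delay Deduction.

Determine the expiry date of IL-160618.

June 18, 2013

Base term: filing date + 22 years → 9 January 2012.
Opposition Stay Credit: +505 days → 28 May 2013.
Examination Delay Credit: +394 days → 26 June 2014.
Response Delay Deduction: −373 days → 18 June 2013.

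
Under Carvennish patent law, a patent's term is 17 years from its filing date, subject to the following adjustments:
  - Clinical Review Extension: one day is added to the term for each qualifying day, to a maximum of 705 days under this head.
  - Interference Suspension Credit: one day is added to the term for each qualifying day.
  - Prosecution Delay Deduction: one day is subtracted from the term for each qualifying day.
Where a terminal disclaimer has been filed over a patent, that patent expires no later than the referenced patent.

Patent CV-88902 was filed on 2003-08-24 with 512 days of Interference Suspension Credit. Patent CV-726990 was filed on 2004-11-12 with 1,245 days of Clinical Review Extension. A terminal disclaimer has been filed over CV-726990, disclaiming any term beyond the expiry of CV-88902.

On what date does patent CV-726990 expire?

Natural term of CV-726990:
  Base: filing + 17 years → 12 November 2021.
  Clinical Review Extension: 1245 days claimed exceeds the 705-day cap, so +705 days → 18 October 2023.
Expiry of referenced patent CV-88902:
  Base: filing + 17 years → 24 August 2020.
  Interference Suspension Credit: +512 days → 18 January 2022.
Terminal disclaimer: CV-726990 expires on the earlier of 18 October 2023 and 18 January 2022.

2022-01-18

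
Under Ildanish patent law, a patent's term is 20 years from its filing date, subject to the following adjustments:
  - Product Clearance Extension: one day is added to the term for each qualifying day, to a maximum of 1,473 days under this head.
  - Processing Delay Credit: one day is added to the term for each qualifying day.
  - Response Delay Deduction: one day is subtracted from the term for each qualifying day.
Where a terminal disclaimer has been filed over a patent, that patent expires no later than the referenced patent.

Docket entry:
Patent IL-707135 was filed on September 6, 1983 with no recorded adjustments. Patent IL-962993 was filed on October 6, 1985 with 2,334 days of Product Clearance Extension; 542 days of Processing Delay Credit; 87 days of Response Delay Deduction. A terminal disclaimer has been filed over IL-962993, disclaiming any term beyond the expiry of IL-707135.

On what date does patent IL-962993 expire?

Natural term of IL-962993:
  Base: filing + 20 years → 6 October 2005.
  Product Clearance Extension: 2334 days claimed exceeds the 1473-day cap, so +1473 days → 18 October 2009.
  Processing Delay Credit: +542 days → 13 April 2011.
  Response Delay Deduction: −87 days → 16 January 2011.
Expiry of referenced patent IL-707135:
  Base: filing + 20 years → 6 September 2003.
Terminal disclaimer: IL-962993 expires on the earlier of 16 January 2011 and 6 September 2003.

2003-09-06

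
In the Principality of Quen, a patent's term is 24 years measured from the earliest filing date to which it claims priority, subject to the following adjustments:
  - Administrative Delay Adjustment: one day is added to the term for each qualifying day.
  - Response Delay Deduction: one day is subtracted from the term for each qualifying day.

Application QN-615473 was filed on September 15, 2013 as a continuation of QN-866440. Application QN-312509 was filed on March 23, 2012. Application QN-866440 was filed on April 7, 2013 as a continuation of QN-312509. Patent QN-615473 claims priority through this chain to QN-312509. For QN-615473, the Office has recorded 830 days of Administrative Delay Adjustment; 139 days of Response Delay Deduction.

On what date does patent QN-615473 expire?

February 12, 2038

Earliest priority filing: 23 March 2012.
Base term: 23 March 2012 + 24 years → 23 March 2036.
Administrative Delay Adjustment: +830 days → 1 July 2038.
Response Delay Deduction: −139 days → 12 February 2038.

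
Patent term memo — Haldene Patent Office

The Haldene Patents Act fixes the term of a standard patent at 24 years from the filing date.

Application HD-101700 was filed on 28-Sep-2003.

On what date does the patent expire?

Filing date + 24 years → 28 September 2027.

September 28, 2027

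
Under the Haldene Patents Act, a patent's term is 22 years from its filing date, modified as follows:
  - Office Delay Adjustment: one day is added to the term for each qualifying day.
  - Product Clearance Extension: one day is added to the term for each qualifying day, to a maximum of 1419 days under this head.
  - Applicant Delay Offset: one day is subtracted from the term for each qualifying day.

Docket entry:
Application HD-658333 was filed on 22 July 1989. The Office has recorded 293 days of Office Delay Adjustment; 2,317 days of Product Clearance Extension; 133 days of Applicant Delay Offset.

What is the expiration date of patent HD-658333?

November 17, 2015

Base term: filing date + 22 years → 22 July 2011.
Office Delay Adjustment: +293 days → 10 May 2012.
Product Clearance Extension: 2317 days claimed exceeds the 1419-day cap, so +1419 days → 29 March 2016.
Applicant Delay Offset: −133 days → 17 November 2015.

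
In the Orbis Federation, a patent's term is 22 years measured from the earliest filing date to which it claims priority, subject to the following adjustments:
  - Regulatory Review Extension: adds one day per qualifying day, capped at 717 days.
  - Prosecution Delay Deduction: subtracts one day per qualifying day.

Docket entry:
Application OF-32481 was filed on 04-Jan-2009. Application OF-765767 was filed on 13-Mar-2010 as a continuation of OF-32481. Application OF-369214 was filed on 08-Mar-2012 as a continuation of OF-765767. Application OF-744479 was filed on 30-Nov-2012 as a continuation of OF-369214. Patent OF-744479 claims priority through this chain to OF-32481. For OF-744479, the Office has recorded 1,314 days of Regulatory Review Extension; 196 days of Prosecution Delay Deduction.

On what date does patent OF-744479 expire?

Earliest priority filing: 4 January 2009.
Base term: 4 January 2009 + 22 years → 4 January 2031.
Regulatory Review Extension: 1314 days claimed exceeds the 717-day cap, so +717 days → 21 December 2032.
Prosecution Delay Deduction: −196 days → 8 June 2032.

June 8, 2032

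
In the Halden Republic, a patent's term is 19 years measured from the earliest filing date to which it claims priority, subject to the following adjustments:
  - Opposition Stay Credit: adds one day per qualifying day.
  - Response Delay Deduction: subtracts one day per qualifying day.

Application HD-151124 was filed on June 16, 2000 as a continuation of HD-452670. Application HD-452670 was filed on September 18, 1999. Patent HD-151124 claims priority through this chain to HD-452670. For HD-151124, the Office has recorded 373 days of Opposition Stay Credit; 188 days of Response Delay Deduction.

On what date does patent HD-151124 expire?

Earliest priority filing: 18 September 1999.
Base term: 18 September 1999 + 19 years → 18 September 2018.
Opposition Stay Credit: +373 days → 26 September 2019.
Response Delay Deduction: −188 days → 22 March 2019.

March 22, 2019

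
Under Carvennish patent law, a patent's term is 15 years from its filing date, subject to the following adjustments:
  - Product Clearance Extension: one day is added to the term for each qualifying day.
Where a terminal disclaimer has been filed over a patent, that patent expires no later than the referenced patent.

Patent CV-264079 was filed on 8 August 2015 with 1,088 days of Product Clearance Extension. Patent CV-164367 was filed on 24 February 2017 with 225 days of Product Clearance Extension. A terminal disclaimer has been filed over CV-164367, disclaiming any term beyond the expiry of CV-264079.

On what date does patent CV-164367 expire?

October 6, 2032

Natural term of CV-164367:
  Base: filing + 15 years → 24 February 2032.
  Product Clearance Extension: +225 days → 6 October 2032.
Expiry of referenced patent CV-264079:
  Base: filing + 15 years → 8 August 2030.
  Product Clearance Extension: +1088 days → 31 July 2033.
Terminal disclaimer: CV-164367 expires on the earlier of 6 October 2032 and 31 July 2033.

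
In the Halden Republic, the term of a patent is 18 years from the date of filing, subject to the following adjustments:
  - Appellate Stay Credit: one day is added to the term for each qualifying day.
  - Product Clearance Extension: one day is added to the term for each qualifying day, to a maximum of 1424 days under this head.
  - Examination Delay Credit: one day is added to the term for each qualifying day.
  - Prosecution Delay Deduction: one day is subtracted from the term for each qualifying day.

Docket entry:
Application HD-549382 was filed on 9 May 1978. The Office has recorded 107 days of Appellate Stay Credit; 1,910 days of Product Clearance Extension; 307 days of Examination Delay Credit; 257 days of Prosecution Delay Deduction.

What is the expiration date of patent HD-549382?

2000-09-06

Base term: filing date + 18 years → 9 May 1996.
Appellate Stay Credit: +107 days → 24 August 1996.
Product Clearance Extension: 1910 days claimed exceeds the 1424-day cap, so +1424 days → 18 July 2000.
Examination Delay Credit: +307 days → 21 May 2001.
Prosecution Delay Deduction: −257 days → 6 September 2000.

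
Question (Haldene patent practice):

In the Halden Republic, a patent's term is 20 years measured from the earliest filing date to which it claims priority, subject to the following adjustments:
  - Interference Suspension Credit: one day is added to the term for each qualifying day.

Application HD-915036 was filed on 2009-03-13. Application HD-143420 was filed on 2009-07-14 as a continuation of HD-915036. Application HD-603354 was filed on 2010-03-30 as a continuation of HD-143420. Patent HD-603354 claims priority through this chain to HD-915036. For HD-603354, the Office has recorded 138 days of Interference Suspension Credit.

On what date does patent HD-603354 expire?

Earliest priority filing: 13 March 2009.
Base term: 13 March 2009 + 20 years → 13 March 2029.
Interference Suspension Credit: +138 days → 29 July 2029.

July 29, 2029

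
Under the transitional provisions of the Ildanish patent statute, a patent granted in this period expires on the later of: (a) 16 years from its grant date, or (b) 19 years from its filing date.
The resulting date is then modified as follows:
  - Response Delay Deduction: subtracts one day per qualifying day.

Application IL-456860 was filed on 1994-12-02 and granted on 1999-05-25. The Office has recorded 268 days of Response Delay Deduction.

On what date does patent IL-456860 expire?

(a) grant + 16 years → 25 May 2015.
(b) filing + 19 years → 2 December 2013.
Later of the two: 25 May 2015.
Response Delay Deduction: −268 days → 30 August 2014.

2014-08-30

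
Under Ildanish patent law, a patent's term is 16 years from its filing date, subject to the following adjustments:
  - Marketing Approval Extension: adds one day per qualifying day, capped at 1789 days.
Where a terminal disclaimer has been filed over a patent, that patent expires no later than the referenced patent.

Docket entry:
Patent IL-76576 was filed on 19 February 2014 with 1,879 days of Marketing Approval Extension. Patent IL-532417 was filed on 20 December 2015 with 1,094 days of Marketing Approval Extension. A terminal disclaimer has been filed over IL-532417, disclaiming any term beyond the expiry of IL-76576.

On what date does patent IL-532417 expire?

2034-12-18

Natural term of IL-532417:
  Base: filing + 16 years → 20 December 2031.
  Marketing Approval Extension: 1094 days (within the 1789-day cap) → +1094 days → 18 December 2034.
Expiry of referenced patent IL-76576:
  Base: filing + 16 years → 19 February 2030.
  Marketing Approval Extension: 1879 days claimed exceeds the 1789-day cap, so +1789 days → 13 January 2035.
Terminal disclaimer: IL-532417 expires on the earlier of 18 December 2034 and 13 January 2035.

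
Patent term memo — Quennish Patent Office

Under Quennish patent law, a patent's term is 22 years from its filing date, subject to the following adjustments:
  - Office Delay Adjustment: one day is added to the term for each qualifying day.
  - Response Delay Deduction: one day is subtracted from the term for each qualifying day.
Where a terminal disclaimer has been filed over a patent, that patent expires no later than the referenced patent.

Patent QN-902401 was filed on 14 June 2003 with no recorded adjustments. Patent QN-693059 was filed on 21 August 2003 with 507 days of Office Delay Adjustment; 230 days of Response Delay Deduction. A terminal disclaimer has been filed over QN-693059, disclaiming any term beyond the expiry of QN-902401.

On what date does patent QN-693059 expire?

Natural term of QN-693059:
  Base: filing + 22 years → 21 August 2025.
  Office Delay Adjustment: +507 days → 10 January 2027.
  Response Delay Deduction: −230 days → 25 May 2026.
Expiry of referenced patent QN-902401:
  Base: filing + 22 years → 14 June 2025.
Terminal disclaimer: QN-693059 expires on the earlier of 25 May 2026 and 14 June 2025.

2025-06-14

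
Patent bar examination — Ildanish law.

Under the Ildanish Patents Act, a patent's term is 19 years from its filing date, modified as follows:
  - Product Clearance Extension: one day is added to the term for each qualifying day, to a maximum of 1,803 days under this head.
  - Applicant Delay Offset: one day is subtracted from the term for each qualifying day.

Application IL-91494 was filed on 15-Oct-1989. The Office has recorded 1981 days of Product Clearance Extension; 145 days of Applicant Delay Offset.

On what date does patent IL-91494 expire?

Base term: filing date + 19 years → 15 October 2008.
Product Clearance Extension: 1981 days claimed exceeds the 1803-day cap, so +1803 days → 22 September 2013.
Applicant Delay Offset: −145 days → 30 April 2013.

2013-04-30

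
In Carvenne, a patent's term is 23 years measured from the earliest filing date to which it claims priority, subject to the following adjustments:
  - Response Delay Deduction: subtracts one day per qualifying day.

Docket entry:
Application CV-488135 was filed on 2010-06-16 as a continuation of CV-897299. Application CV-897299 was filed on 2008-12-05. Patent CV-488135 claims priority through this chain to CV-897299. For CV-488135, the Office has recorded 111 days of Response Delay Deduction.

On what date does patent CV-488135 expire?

August 16, 2031

Earliest priority filing: 5 December 2008.
Base term: 5 December 2008 + 23 years → 5 December 2031.
Response Delay Deduction: −111 days → 16 August 2031.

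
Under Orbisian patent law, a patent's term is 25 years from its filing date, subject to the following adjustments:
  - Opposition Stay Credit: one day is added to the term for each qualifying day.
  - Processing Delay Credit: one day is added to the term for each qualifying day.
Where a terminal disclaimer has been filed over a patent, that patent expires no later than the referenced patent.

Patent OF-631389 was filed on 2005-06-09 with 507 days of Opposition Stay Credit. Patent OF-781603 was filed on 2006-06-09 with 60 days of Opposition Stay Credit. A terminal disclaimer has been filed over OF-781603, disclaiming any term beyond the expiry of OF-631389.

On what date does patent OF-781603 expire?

Natural term of OF-781603:
  Base: filing + 25 years → 9 June 2031.
  Opposition Stay Credit: +60 days → 8 August 2031.
Expiry of referenced patent OF-631389:
  Base: filing + 25 years → 9 June 2030.
  Opposition Stay Credit: +507 days → 29 October 2031.
Terminal disclaimer: OF-781603 expires on the earlier of 8 August 2031 and 29 October 2031.

August 8, 2031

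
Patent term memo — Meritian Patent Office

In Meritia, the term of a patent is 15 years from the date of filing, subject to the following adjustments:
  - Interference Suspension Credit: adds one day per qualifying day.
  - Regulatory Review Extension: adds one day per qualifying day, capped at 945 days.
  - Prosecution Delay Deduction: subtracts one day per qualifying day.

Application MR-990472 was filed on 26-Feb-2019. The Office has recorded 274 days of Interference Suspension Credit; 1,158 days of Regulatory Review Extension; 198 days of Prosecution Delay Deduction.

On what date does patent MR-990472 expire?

Base term: filing date + 15 years → 26 February 2034.
Interference Suspension Credit: +274 days → 27 November 2034.
Regulatory Review Extension: 1158 days claimed exceeds the 945-day cap, so +945 days → 29 June 2037.
Prosecution Delay Deduction: −198 days → 13 December 2036.

December 13, 2036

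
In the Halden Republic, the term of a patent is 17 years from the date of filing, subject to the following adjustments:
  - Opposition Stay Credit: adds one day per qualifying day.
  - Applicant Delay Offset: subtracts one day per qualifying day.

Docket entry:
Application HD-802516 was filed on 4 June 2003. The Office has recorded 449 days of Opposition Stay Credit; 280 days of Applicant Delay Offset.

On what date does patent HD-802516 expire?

2020-11-20

Base term: filing date + 17 years → 4 June 2020.
Opposition Stay Credit: +449 days → 27 August 2021.
Applicant Delay Offset: −280 days → 20 November 2020.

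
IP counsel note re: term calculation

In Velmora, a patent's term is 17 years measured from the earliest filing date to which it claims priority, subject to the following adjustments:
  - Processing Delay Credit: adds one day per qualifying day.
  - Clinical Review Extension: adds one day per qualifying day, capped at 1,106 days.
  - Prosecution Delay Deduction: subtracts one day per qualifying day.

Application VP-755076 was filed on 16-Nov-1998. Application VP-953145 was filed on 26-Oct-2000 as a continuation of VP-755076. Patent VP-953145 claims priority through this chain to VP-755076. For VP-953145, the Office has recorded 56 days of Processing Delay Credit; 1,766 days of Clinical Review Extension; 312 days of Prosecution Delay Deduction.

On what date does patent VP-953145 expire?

Earliest priority filing: 16 November 1998.
Base term: 16 November 1998 + 17 years → 16 November 2015.
Processing Delay Credit: +56 days → 11 January 2016.
Clinical Review Extension: 1766 days claimed exceeds the 1106-day cap, so +1106 days → 21 January 2019.
Prosecution Delay Deduction: −312 days → 15 March 2018.

2018-03-15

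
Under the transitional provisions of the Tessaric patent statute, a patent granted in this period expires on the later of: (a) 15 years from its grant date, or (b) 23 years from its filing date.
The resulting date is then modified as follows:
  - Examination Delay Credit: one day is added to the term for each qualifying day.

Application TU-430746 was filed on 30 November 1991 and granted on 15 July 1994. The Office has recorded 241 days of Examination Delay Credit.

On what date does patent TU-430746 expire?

2015-07-29

(a) grant + 15 years → 15 July 2009.
(b) filing + 23 years → 30 November 2014.
Later of the two: 30 November 2014.
Examination Delay Credit: +241 days → 29 July 2015.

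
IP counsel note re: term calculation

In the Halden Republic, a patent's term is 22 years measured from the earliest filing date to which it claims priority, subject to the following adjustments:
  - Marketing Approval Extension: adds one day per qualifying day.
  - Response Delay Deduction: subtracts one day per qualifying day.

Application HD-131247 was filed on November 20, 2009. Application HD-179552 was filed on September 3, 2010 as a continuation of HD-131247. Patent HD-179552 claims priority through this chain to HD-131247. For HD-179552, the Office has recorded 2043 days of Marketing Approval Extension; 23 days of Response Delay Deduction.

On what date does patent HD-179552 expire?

Earliest priority filing: 20 November 2009.
Base term: 20 November 2009 + 22 years → 20 November 2031.
Marketing Approval Extension: +2043 days → 24 June 2037.
Response Delay Deduction: −23 days → 1 June 2037.

June 1, 2037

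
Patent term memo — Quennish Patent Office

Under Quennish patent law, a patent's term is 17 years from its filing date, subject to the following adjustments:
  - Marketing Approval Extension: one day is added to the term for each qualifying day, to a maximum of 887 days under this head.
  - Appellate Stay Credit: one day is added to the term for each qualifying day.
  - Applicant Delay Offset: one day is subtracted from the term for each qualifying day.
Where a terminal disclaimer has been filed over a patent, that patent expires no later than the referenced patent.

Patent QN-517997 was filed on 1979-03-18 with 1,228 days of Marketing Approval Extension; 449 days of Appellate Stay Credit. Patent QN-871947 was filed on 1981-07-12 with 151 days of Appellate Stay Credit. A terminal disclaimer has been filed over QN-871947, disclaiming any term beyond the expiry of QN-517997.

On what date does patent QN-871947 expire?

Natural term of QN-871947:
  Base: filing + 17 years → 12 July 1998.
  Appellate Stay Credit: +151 days → 10 December 1998.
Expiry of referenced patent QN-517997:
  Base: filing + 17 years → 18 March 1996.
  Marketing Approval Extension: 1228 days claimed exceeds the 887-day cap, so +887 days → 22 August 1998.
  Appellate Stay Credit: +449 days → 14 November 1999.
Terminal disclaimer: QN-871947 expires on the earlier of 10 December 1998 and 14 November 1999.

December 10, 1998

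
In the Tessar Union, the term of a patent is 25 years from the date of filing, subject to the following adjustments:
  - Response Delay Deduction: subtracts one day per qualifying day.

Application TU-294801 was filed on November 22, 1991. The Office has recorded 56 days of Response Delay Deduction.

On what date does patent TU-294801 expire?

2016-09-27

Base term: filing date + 25 years → 22 November 2016.
Response Delay Deduction: −56 days → 27 September 2016.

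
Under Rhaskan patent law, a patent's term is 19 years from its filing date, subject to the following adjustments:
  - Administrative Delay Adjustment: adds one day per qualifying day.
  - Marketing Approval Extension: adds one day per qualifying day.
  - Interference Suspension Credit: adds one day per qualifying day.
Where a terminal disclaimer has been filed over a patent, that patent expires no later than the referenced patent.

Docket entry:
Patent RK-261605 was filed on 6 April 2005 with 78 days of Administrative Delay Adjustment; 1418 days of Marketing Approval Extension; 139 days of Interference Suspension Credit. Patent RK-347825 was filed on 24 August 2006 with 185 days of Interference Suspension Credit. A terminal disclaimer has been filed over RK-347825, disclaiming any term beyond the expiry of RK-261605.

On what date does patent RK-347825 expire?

Natural term of RK-347825:
  Base: filing + 19 years → 24 August 2025.
  Interference Suspension Credit: +185 days → 25 February 2026.
Expiry of referenced patent RK-261605:
  Base: filing + 19 years → 6 April 2024.
  Administrative Delay Adjustment: +78 days → 23 June 2024.
  Marketing Approval Extension: +1418 days → 11 May 2028.
  Interference Suspension Credit: +139 days → 27 September 2028.
Terminal disclaimer: RK-347825 expires on the earlier of 25 February 2026 and 27 September 2028.

2026-02-25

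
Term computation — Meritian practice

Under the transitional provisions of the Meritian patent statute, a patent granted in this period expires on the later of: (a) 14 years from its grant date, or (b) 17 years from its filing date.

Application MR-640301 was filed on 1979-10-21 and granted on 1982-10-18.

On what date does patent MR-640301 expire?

(a) grant + 14 years → 18 October 1996.
(b) filing + 17 years → 21 October 1996.
Later of the two: 21 October 1996.

October 21, 1996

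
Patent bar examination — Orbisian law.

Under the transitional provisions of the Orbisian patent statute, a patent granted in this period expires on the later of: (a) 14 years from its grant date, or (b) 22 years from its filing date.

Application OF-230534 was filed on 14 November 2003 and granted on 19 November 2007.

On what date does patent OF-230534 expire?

(a) grant + 14 years → 19 November 2021.
(b) filing + 22 years → 14 November 2025.
Later of the two: 14 November 2025.

2025-11-14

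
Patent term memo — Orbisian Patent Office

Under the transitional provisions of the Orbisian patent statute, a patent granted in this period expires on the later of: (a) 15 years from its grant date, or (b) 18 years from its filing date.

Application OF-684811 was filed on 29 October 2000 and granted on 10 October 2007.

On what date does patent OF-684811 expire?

(a) grant + 15 years → 10 October 2022.
(b) filing + 18 years → 29 October 2018.
Later of the two: 10 October 2022.

2022-10-10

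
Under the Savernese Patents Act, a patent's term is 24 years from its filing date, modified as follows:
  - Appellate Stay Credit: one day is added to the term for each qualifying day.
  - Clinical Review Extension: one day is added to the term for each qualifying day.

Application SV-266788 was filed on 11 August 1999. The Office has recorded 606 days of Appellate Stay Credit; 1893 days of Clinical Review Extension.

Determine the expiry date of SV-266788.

Base term: filing date + 24 years → 11 August 2023.
Appellate Stay Credit: +606 days → 8 April 2025.
Clinical Review Extension: +1893 days → 14 June 2030.

2030-06-14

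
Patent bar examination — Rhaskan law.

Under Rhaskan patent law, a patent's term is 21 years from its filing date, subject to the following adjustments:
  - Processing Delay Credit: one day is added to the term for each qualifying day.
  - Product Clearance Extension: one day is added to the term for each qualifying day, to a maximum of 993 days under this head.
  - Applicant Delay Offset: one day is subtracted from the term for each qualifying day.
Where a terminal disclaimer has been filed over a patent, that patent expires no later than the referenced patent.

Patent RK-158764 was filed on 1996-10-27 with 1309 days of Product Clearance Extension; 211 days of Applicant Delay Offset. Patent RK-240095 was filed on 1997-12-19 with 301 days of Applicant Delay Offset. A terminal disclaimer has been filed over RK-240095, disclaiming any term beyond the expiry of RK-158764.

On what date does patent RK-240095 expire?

Natural term of RK-240095:
  Base: filing + 21 years → 19 December 2018.
  Applicant Delay Offset: −301 days → 21 February 2018.
Expiry of referenced patent RK-158764:
  Base: filing + 21 years → 27 October 2017.
  Product Clearance Extension: 1309 days claimed exceeds the 993-day cap, so +993 days → 16 July 2020.
  Applicant Delay Offset: −211 days → 18 December 2019.
Terminal disclaimer: RK-240095 expires on the earlier of 21 February 2018 and 18 December 2019.

2018-02-21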